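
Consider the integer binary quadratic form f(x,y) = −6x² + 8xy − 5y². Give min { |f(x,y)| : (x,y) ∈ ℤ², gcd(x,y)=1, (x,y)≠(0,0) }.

translate: b→4 (≡-8 mod 12), so (6,-8,5)→(6,4,3)
flip: (6,4,3)→(3,-4,6)
translate: b→2 (≡-4 mod 6), so (3,-4,6)→(3,2,5)
reduced (well bottom): (3,2,5) with a≤c, −a<b≤a
well minimum |f| = |-3| = 3 (negative-definite)

3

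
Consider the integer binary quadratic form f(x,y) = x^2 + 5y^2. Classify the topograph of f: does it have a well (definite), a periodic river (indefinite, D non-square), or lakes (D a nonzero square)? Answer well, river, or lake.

D = b²−4ac = 0² − 4·1·5 = -20
D < 0 ⇒ definite ⇒ every region one sign ⇒ single well

well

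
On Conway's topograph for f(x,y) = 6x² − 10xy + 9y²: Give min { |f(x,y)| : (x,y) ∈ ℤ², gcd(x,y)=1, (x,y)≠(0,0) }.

translate: b→2 (≡-10 mod 12), so (6,-10,9)→(6,2,5)
flip: (6,2,5)→(5,-2,6)
reduced (well bottom): (5,-2,6) with a≤c, −a<b≤a
well minimum = a = 5

5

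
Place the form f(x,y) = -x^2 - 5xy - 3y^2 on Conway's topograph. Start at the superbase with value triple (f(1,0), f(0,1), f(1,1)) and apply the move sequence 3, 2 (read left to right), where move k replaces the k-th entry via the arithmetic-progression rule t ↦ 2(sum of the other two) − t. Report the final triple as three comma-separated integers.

start (-1,-3,-9) = (f(1,0),f(0,1),f(1,1))
replace slot 3: 2·((-1)+(-3)) − (-9) = 1 → (-1,-3,1)
replace slot 2: 2·((-1)+1) − (-3) = 3 → (-1,3,1)

-1,3,1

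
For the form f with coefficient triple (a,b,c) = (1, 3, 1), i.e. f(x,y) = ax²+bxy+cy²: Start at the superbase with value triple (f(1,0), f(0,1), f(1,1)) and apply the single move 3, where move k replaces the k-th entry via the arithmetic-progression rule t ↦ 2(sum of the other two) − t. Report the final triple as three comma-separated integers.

start (1,1,5) = (f(1,0),f(0,1),f(1,1))
replace slot 3: 2·(1+1) − 5 = -1 → (1,1,-1)

1,1,-1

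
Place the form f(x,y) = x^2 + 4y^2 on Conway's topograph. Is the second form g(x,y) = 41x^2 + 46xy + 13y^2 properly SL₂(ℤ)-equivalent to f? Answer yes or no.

D₁ = -16, D₂ = -16
f: reduced (well bottom): (1,0,4) with a≤c, −a<b≤a
g: translate: b→-36 (≡46 mod 82), so (41,46,13)→(41,-36,8)
g: flip: (41,-36,8)→(8,36,41)
g: translate: b→4 (≡36 mod 16), so (8,36,41)→(8,4,1)
g: flip: (8,4,1)→(1,-4,8)
g: translate: b→0 (≡-4 mod 2), so (1,-4,8)→(1,0,4)
g: reduced (well bottom): (1,0,4) with a≤c, −a<b≤a
reduced forms (1, 0, 4) vs (1, 0, 4) ⇒ equivalent

yes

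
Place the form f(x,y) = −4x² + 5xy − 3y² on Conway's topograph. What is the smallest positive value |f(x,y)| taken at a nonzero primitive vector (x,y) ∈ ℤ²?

translate: b→3 (≡-5 mod 8), so (4,-5,3)→(4,3,2)
flip: (4,3,2)→(2,-3,4)
translate: b→1 (≡-3 mod 4), so (2,-3,4)→(2,1,3)
reduced (well bottom): (2,1,3) with a≤c, −a<b≤a
well minimum |f| = |-2| = 2 (negative-definite)

2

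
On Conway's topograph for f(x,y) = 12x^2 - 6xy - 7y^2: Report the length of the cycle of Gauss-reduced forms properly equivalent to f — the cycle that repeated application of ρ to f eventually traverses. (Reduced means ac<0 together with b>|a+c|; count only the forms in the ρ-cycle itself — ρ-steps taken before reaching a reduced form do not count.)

D = 372, ⌊√D⌋ = 19
descent: ρ → (-7,6,12)  [lands on river]
river: ρ → (12,18,-1)
river: ρ → (-1,18,12)
river: ρ → (12,6,-7)
river: ρ → (-7,8,11)
river: ρ → (11,14,-4)
river: ρ → (-4,18,3)
river: ρ → (3,18,-4)
river: ρ → (-4,14,11)
river: ρ → (11,8,-7)
ρ-cycle length = 10 (tail of 1 descent step not counted)

10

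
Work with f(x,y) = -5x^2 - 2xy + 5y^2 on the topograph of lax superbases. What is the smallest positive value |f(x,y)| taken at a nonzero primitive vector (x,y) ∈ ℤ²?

descent: ρ → (5,2,-5)  [lands on river]
river: ρ → (-5,8,2)
river: ρ → (2,8,-5)
river: ρ → (-5,2,5)
river: ρ → (5,8,-2)
river: ρ → (-2,8,5)
closes: descent 1, river 6
min |a| on river = 2

2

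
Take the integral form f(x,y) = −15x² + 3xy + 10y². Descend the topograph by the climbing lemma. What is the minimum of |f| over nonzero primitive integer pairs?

descent: ρ → (10,17,-8)  [lands on river]
river: ρ → (-8,15,12)
river: ρ → (12,9,-11)
river: ρ → (-11,13,10)
river: ρ → (10,7,-14)
river: ρ → (-14,21,3)
river: ρ → (3,21,-14)
river: ρ → (-14,7,10)
river: ρ → (10,13,-11)
river: ρ → (-11,9,12)
river: ρ → (12,15,-8)
river: ρ → (-8,17,10)
river: ρ → (10,23,-2)
river: ρ → (-2,21,21)
river: ρ → (21,21,-2)
river: ρ → (-2,23,10)
closes: descent 1, river 16
min |a| on river = 2

2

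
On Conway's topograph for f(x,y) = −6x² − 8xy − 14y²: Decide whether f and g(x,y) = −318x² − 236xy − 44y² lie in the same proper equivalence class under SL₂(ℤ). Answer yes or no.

D₁ = -272, D₂ = -272
f is negative-definite; reduce −f:
−f: translate: b→-4 (≡8 mod 12), so (6,8,14)→(6,-4,12)
−f: reduced (well bottom): (6,-4,12) with a≤c, −a<b≤a
flip sign back: reduced form of f is (-6,4,-12)
g is negative-definite; reduce −g:
−g: flip: (318,236,44)→(44,-236,318)
−g: translate: b→28 (≡-236 mod 88), so (44,-236,318)→(44,28,6)
−g: flip: (44,28,6)→(6,-28,44)
−g: translate: b→-4 (≡-28 mod 12), so (6,-28,44)→(6,-4,12)
−g: reduced (well bottom): (6,-4,12) with a≤c, −a<b≤a
flip sign back: reduced form of g is (-6,4,-12)
reduced forms (-6, 4, -12) vs (-6, 4, -12) ⇒ equivalent

yes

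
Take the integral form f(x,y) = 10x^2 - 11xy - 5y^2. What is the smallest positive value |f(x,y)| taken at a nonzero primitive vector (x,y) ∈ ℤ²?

descent: ρ → (-5,11,10)  [lands on river]
river: ρ → (10,9,-6)
river: ρ → (-6,15,4)
river: ρ → (4,17,-2)
river: ρ → (-2,15,12)
river: ρ → (12,9,-5)
closes: descent 1, river 6
min |a| on river = 2

2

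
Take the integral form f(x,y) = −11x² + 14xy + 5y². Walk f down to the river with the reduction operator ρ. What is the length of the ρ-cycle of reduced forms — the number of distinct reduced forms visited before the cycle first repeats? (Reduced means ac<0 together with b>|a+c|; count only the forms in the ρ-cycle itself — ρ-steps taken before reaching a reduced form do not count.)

D = 416, ⌊√D⌋ = 20
river: ρ → (5,16,-8)
river: ρ → (-8,16,5)
river: ρ → (5,14,-11)
river: ρ → (-11,8,8)
river: ρ → (8,8,-11)
river: ρ → (-11,14,5)
ρ-cycle length = 6 (tail of 0 descent steps not counted)

6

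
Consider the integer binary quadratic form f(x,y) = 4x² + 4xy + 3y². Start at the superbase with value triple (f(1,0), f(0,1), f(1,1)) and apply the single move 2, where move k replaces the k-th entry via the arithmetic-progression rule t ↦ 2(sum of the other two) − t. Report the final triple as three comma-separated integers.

start (4,3,11) = (f(1,0),f(0,1),f(1,1))
replace slot 2: 2·(4+11) − 3 = 27 → (4,27,11)

4,27,11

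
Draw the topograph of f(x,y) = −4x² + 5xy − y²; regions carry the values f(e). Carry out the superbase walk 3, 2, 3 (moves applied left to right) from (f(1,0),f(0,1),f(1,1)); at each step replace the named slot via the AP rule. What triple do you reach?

start (-4,-1,0) = (f(1,0),f(0,1),f(1,1))
replace slot 3: 2·((-4)+(-1)) − 0 = -10 → (-4,-1,-10)
replace slot 2: 2·((-4)+(-10)) − (-1) = -27 → (-4,-27,-10)
replace slot 3: 2·((-4)+(-27)) − (-10) = -52 → (-4,-27,-52)

-4,-27,-52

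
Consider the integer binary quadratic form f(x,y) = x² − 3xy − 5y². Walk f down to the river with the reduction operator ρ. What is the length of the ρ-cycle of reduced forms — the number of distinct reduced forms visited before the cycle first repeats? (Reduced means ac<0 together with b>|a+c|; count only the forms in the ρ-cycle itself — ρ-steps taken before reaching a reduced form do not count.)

D = 29, ⌊√D⌋ = 5
descent: ρ → (-5,3,1)
descent: ρ → (1,5,-1)  [lands on river]
river: ρ → (-1,5,1)
ρ-cycle length = 2 (tail of 2 descent steps not counted)

2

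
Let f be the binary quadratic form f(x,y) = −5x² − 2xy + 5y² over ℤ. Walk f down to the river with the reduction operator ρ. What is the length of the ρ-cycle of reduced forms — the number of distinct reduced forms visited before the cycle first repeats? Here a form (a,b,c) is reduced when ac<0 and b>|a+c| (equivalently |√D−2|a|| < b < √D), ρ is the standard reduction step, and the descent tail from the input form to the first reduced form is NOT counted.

D = 104, ⌊√D⌋ = 10
descent: ρ → (5,2,-5)  [lands on river]
river: ρ → (-5,8,2)
river: ρ → (2,8,-5)
river: ρ → (-5,2,5)
river: ρ → (5,8,-2)
river: ρ → (-2,8,5)
ρ-cycle length = 6 (tail of 1 descent step not counted)

6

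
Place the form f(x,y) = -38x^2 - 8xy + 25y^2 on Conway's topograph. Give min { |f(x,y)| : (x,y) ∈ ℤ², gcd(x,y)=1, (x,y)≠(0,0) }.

descent: ρ → (25,58,-5)  [lands on river]
river: ρ → (-5,62,1)
river: ρ → (1,62,-5)
river: ρ → (-5,58,25)
river: ρ → (25,42,-21)
river: ρ → (-21,42,25)
closes: descent 1, river 6
min |a| on river = 1

1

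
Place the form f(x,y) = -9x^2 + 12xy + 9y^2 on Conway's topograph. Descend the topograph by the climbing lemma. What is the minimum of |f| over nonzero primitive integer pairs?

river: ρ → (9,6,-12)
river: ρ → (-12,18,3)
river: ρ → (3,18,-12)
river: ρ → (-12,6,9)
river: ρ → (9,12,-9)
river: ρ → (-9,6,12)
river: ρ → (12,18,-3)
river: ρ → (-3,18,12)
river: ρ → (12,6,-9)
river: ρ → (-9,12,9)
closes: descent 0, river 10
min |a| on river = 3

3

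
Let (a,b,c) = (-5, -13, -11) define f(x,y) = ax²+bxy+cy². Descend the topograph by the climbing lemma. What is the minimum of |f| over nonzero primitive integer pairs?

translate: b→3 (≡13 mod 10), so (5,13,11)→(5,3,3)
flip: (5,3,3)→(3,-3,5)
translate: b→3 (≡-3 mod 6), so (3,-3,5)→(3,3,5)
reduced (well bottom): (3,3,5) with a≤c, −a<b≤a
well minimum |f| = |-3| = 3 (negative-definite)

3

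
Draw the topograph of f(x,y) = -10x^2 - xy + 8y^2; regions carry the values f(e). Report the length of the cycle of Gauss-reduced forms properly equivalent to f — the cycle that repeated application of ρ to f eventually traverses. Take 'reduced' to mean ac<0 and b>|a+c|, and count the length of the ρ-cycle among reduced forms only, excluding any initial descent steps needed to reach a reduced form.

D = 321, ⌊√D⌋ = 17
descent: ρ → (8,17,-1)  [lands on river]
river: ρ → (-1,17,8)
river: ρ → (8,15,-3)
river: ρ → (-3,15,8)
ρ-cycle length = 4 (tail of 1 descent step not counted)

4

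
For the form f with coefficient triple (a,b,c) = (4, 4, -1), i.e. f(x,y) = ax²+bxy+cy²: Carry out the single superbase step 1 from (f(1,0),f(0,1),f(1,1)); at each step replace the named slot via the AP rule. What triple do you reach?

start (4,-1,7) = (f(1,0),f(0,1),f(1,1))
replace slot 1: 2·((-1)+7) − 4 = 8 → (8,-1,7)

8,-1,7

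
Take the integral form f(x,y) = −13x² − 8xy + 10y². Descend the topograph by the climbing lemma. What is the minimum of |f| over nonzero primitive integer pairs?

descent: ρ → (10,8,-13)  [lands on river]
river: ρ → (-13,18,5)
river: ρ → (5,22,-5)
river: ρ → (-5,18,13)
river: ρ → (13,8,-10)
river: ρ → (-10,12,11)
river: ρ → (11,10,-11)
river: ρ → (-11,12,10)
closes: descent 1, river 8
min |a| on river = 5

5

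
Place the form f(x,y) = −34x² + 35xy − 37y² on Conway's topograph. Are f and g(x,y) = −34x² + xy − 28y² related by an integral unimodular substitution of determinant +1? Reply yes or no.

D₁ = -3807, D₂ = -3807
f is negative-definite; reduce −f:
−f: translate: b→33 (≡-35 mod 68), so (34,-35,37)→(34,33,36)
−f: reduced (well bottom): (34,33,36) with a≤c, −a<b≤a
flip sign back: reduced form of f is (-34,-33,-36)
g is negative-definite; reduce −g:
−g: flip: (34,-1,28)→(28,1,34)
−g: reduced (well bottom): (28,1,34) with a≤c, −a<b≤a
flip sign back: reduced form of g is (-28,-1,-34)
reduced forms (-34, -33, -36) vs (-28, -1, -34) ⇒ inequivalent

no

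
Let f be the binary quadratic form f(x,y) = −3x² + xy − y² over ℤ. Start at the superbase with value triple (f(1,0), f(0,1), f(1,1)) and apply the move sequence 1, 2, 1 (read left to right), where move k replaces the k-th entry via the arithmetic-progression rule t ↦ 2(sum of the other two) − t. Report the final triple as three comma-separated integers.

start (-3,-1,-3) = (f(1,0),f(0,1),f(1,1))
replace slot 1: 2·((-1)+(-3)) − (-3) = -5 → (-5,-1,-3)
replace slot 2: 2·((-5)+(-3)) − (-1) = -15 → (-5,-15,-3)
replace slot 1: 2·((-15)+(-3)) − (-5) = -31 → (-31,-15,-3)

-31,-15,-3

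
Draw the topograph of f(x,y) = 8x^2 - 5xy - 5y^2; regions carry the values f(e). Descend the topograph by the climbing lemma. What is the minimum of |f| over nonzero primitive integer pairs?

descent: ρ → (-5,5,8)  [lands on river]
river: ρ → (8,11,-2)
river: ρ → (-2,13,2)
river: ρ → (2,11,-8)
river: ρ → (-8,5,5)
river: ρ → (5,5,-8)
river: ρ → (-8,11,2)
river: ρ → (2,13,-2)
river: ρ → (-2,11,8)
river: ρ → (8,5,-5)
closes: descent 1, river 10
min |a| on river = 2

2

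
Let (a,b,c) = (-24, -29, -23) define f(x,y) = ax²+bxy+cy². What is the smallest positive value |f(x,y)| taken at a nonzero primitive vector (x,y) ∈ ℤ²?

translate: b→-19 (≡29 mod 48), so (24,29,23)→(24,-19,18)
flip: (24,-19,18)→(18,19,24)
translate: b→-17 (≡19 mod 36), so (18,19,24)→(18,-17,23)
reduced (well bottom): (18,-17,23) with a≤c, −a<b≤a
well minimum |f| = |-18| = 18 (negative-definite)

18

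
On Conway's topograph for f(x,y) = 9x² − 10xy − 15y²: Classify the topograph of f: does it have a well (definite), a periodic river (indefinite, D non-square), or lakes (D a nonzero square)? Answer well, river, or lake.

D = b²−4ac = (-10)² − 4·9·(-15) = 640
D > 0 non-square ⇒ indefinite ⇒ periodic river

river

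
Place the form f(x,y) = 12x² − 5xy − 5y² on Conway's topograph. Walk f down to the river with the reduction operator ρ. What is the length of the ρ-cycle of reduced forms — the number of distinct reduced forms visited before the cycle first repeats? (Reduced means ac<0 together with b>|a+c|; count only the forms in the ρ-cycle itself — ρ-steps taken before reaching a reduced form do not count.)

D = 265, ⌊√D⌋ = 16
descent: ρ → (-5,15,2)  [lands on river]
river: ρ → (2,13,-12)
river: ρ → (-12,11,3)
river: ρ → (3,13,-8)
river: ρ → (-8,3,8)
river: ρ → (8,13,-3)
river: ρ → (-3,11,12)
river: ρ → (12,13,-2)
river: ρ → (-2,15,5)
river: ρ → (5,15,-2)
river: ρ → (-2,13,12)
river: ρ → (12,11,-3)
river: ρ → (-3,13,8)
river: ρ → (8,3,-8)
river: ρ → (-8,13,3)
river: ρ → (3,11,-12)
river: ρ → (-12,13,2)
river: ρ → (2,15,-5)
ρ-cycle length = 18 (tail of 1 descent step not counted)

18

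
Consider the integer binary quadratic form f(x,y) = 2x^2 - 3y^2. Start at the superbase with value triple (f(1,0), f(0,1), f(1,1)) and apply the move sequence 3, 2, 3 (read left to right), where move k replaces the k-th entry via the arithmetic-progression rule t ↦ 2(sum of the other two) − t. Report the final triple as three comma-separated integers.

start (2,-3,-1) = (f(1,0),f(0,1),f(1,1))
replace slot 3: 2·(2+(-3)) − (-1) = -1 → (2,-3,-1)
replace slot 2: 2·(2+(-1)) − (-3) = 5 → (2,5,-1)
replace slot 3: 2·(2+5) − (-1) = 15 → (2,5,15)

2,5,15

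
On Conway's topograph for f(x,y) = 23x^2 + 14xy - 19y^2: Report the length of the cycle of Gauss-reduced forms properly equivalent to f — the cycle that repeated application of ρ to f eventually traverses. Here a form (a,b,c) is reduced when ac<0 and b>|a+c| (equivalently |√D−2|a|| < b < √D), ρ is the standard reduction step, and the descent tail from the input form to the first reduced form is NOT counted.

D = 1944, ⌊√D⌋ = 44
river: ρ → (-19,24,18)
river: ρ → (18,12,-25)
river: ρ → (-25,38,5)
river: ρ → (5,42,-9)
river: ρ → (-9,30,29)
river: ρ → (29,28,-10)
river: ρ → (-10,32,23)
river: ρ → (23,14,-19)
ρ-cycle length = 8 (tail of 0 descent steps not counted)

8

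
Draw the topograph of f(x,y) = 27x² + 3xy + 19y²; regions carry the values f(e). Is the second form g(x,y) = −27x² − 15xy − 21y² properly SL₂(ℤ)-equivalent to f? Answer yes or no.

D₁ = -2043, D₂ = -2043
f: flip: (27,3,19)→(19,-3,27)
f: reduced (well bottom): (19,-3,27) with a≤c, −a<b≤a
g is negative-definite; reduce −g:
−g: flip: (27,15,21)→(21,-15,27)
−g: reduced (well bottom): (21,-15,27) with a≤c, −a<b≤a
flip sign back: reduced form of g is (-21,15,-27)
reduced forms (19, -3, 27) vs (-21, 15, -27) ⇒ inequivalent

no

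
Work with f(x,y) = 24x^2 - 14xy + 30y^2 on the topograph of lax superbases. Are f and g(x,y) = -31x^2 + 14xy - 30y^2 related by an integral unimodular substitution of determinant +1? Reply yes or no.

D₁ = -2684, D₂ = -3524
discriminants differ ⇒ not SL₂(ℤ)-equivalent

no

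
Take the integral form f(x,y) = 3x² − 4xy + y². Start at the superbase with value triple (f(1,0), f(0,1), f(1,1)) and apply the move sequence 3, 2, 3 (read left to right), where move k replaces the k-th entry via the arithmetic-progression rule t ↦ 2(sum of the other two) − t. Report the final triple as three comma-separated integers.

start (3,1,0) = (f(1,0),f(0,1),f(1,1))
replace slot 3: 2·(3+1) − 0 = 8 → (3,1,8)
replace slot 2: 2·(3+8) − 1 = 21 → (3,21,8)
replace slot 3: 2·(3+21) − 8 = 40 → (3,21,40)

3,21,40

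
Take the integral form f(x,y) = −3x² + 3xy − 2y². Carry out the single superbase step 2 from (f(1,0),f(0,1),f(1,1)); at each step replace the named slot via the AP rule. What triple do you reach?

start (-3,-2,-2) = (f(1,0),f(0,1),f(1,1))
replace slot 2: 2·((-3)+(-2)) − (-2) = -8 → (-3,-8,-2)

-3,-8,-2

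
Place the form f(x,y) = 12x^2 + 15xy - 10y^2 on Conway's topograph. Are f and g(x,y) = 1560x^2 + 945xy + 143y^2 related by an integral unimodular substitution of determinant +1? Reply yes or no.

D₁ = 705, D₂ = 705
river cycle of f (length 14): (-10, 25, 2), (2, 23, -22), (-22, 21, 3), (3, 21, -22), (-22, 23, 2), (2, 25, -10), (-10, 15, 12), (12, 9, -13), (-13, 17, 8), (8, 15, -15), … (4 more)
river cycle of g (length 14): (12, 15, -10), (-10, 25, 2), (2, 23, -22), (-22, 21, 3), (3, 21, -22), (-22, 23, 2), (2, 25, -10), (-10, 15, 12), (12, 9, -13), (-13, 17, 8), … (4 more)
cycles coincide ⇒ equivalent

yes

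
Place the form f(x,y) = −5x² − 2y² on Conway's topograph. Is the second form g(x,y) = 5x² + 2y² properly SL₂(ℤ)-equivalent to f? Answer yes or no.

D₁ = -40, D₂ = -40
f is negative-definite; reduce −f:
−f: flip: (5,0,2)→(2,0,5)
−f: reduced (well bottom): (2,0,5) with a≤c, −a<b≤a
flip sign back: reduced form of f is (-2,0,-5)
g: flip: (5,0,2)→(2,0,5)
g: reduced (well bottom): (2,0,5) with a≤c, −a<b≤a
reduced forms (-2, 0, -5) vs (2, 0, 5) ⇒ inequivalent

no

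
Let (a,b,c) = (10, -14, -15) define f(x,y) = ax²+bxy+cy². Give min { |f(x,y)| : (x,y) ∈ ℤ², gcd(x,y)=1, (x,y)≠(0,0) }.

descent: ρ → (-15,14,10)  [lands on river]
river: ρ → (10,26,-3)
river: ρ → (-3,28,1)
river: ρ → (1,28,-3)
river: ρ → (-3,26,10)
river: ρ → (10,14,-15)
river: ρ → (-15,16,9)
river: ρ → (9,20,-11)
river: ρ → (-11,24,5)
river: ρ → (5,26,-6)
river: ρ → (-6,22,13)
river: ρ → (13,4,-15)
river: ρ → (-15,26,2)
river: ρ → (2,26,-15)
river: ρ → (-15,4,13)
river: ρ → (13,22,-6)
river: ρ → (-6,26,5)
river: ρ → (5,24,-11)
river: ρ → (-11,20,9)
river: ρ → (9,16,-15)
closes: descent 1, river 20
min |a| on river = 1

1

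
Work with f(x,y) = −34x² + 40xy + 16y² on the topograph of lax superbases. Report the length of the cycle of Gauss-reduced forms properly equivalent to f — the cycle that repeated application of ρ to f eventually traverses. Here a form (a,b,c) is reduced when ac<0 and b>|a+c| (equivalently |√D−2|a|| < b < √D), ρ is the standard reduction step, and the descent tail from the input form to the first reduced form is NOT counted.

D = 3776, ⌊√D⌋ = 61
river: ρ → (16,56,-10)
river: ρ → (-10,44,46)
river: ρ → (46,48,-8)
river: ρ → (-8,48,46)
river: ρ → (46,44,-10)
river: ρ → (-10,56,16)
river: ρ → (16,40,-34)
river: ρ → (-34,28,22)
river: ρ → (22,60,-2)
river: ρ → (-2,60,22)
river: ρ → (22,28,-34)
river: ρ → (-34,40,16)
ρ-cycle length = 12 (tail of 0 descent steps not counted)

12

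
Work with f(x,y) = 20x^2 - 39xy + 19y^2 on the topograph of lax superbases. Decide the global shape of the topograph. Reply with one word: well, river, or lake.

D = b²−4ac = (-39)² − 4·20·19 = 1
D = 1² is a perfect square ⇒ form factors over ℤ ⇒ lakes

lake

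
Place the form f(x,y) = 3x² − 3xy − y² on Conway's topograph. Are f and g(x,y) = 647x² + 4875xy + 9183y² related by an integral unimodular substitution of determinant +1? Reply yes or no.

D₁ = 21, D₂ = 21
river cycle of f (length 2): (-1, 3, 3), (3, 3, -1)
river cycle of g (length 2): (3, 3, -1), (-1, 3, 3)
cycles coincide ⇒ equivalent

yes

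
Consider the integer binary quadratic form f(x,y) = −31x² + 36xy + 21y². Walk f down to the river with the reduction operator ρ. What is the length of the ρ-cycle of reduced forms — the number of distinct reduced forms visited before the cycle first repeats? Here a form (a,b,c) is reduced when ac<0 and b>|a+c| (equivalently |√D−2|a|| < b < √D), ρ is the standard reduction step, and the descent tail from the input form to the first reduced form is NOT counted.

D = 3900, ⌊√D⌋ = 62
river: ρ → (21,48,-19)
river: ρ → (-19,28,41)
river: ρ → (41,54,-6)
river: ρ → (-6,54,41)
river: ρ → (41,28,-19)
river: ρ → (-19,48,21)
river: ρ → (21,36,-31)
river: ρ → (-31,26,26)
river: ρ → (26,26,-31)
river: ρ → (-31,36,21)
ρ-cycle length = 10 (tail of 0 descent steps not counted)

10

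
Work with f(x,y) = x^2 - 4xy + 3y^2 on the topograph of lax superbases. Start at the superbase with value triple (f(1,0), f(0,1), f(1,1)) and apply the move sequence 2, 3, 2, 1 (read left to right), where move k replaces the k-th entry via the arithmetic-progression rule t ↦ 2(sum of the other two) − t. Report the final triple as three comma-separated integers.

start (1,3,0) = (f(1,0),f(0,1),f(1,1))
replace slot 2: 2·(1+0) − 3 = -1 → (1,-1,0)
replace slot 3: 2·(1+(-1)) − 0 = 0 → (1,-1,0)
replace slot 2: 2·(1+0) − (-1) = 3 → (1,3,0)
replace slot 1: 2·(3+0) − 1 = 5 → (5,3,0)

5,3,0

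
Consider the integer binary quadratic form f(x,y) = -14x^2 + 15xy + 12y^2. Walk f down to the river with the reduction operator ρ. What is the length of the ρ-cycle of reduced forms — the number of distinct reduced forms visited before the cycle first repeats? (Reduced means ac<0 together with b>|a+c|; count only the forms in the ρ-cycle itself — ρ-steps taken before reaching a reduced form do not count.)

D = 897, ⌊√D⌋ = 29
river: ρ → (12,9,-17)
river: ρ → (-17,25,4)
river: ρ → (4,23,-23)
river: ρ → (-23,23,4)
river: ρ → (4,25,-17)
river: ρ → (-17,9,12)
river: ρ → (12,15,-14)
river: ρ → (-14,13,13)
river: ρ → (13,13,-14)
river: ρ → (-14,15,12)
ρ-cycle length = 10 (tail of 0 descent steps not counted)

10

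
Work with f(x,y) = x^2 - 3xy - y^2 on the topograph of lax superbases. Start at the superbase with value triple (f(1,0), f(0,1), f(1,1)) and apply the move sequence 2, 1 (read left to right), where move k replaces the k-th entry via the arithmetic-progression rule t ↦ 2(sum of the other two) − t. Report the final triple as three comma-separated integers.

start (1,-1,-3) = (f(1,0),f(0,1),f(1,1))
replace slot 2: 2·(1+(-3)) − (-1) = -3 → (1,-3,-3)
replace slot 1: 2·((-3)+(-3)) − 1 = -13 → (-13,-3,-3)

-13,-3,-3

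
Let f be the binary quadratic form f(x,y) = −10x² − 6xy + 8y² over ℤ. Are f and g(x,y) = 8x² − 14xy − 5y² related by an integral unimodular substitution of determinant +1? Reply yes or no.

D₁ = 356, D₂ = 356
river cycle of f (length 14): (8, 6, -10), (-10, 14, 4), (4, 18, -2), (-2, 18, 4), (4, 14, -10), (-10, 6, 8), (8, 10, -8), (-8, 6, 10), (10, 14, -4), (-4, 18, 2), … (4 more)
river cycle of g (length 10): (-5, 14, 8), (8, 18, -1), (-1, 18, 8), (8, 14, -5), (-5, 16, 5), (5, 14, -8), (-8, 18, 1), (1, 18, -8), (-8, 14, 5), (5, 16, -5)
cycles differ ⇒ inequivalent

no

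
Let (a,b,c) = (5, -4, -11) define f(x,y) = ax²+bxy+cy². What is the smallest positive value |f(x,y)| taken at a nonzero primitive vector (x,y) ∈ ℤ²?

descent: ρ → (-11,4,5)
descent: ρ → (5,6,-10)  [lands on river]
river: ρ → (-10,14,1)
river: ρ → (1,14,-10)
river: ρ → (-10,6,5)
river: ρ → (5,14,-2)
river: ρ → (-2,14,5)
closes: descent 2, river 6
min |a| on river = 1

1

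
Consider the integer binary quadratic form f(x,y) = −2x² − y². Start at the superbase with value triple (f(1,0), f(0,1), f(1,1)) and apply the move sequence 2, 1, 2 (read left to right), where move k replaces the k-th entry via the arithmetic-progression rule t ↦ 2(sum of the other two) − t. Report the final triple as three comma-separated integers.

start (-2,-1,-3) = (f(1,0),f(0,1),f(1,1))
replace slot 2: 2·((-2)+(-3)) − (-1) = -9 → (-2,-9,-3)
replace slot 1: 2·((-9)+(-3)) − (-2) = -22 → (-22,-9,-3)
replace slot 2: 2·((-22)+(-3)) − (-9) = -41 → (-22,-41,-3)

-22,-41,-3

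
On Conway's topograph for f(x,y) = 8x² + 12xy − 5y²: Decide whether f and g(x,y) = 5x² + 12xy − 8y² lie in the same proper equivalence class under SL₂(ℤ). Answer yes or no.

D₁ = 304, D₂ = 304
river cycle of f (length 12): (-5, 8, 12), (12, 16, -1), (-1, 16, 12), (12, 8, -5), (-5, 12, 8), (8, 4, -9), (-9, 14, 3), (3, 16, -4), (-4, 16, 3), (3, 14, -9), … (2 more)
river cycle of g (length 12): (-8, 4, 9), (9, 14, -3), (-3, 16, 4), (4, 16, -3), (-3, 14, 9), (9, 4, -8), (-8, 12, 5), (5, 8, -12), (-12, 16, 1), (1, 16, -12), … (2 more)
cycles differ ⇒ inequivalent

no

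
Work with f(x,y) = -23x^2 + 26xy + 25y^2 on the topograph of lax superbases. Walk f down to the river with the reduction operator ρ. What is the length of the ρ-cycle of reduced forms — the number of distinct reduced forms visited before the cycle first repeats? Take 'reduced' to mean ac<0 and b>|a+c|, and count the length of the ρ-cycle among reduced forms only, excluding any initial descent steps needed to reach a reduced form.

D = 2976, ⌊√D⌋ = 54
river: ρ → (25,24,-24)
river: ρ → (-24,24,25)
river: ρ → (25,26,-23)
river: ρ → (-23,20,28)
river: ρ → (28,36,-15)
river: ρ → (-15,54,1)
river: ρ → (1,54,-15)
river: ρ → (-15,36,28)
river: ρ → (28,20,-23)
river: ρ → (-23,26,25)
ρ-cycle length = 10 (tail of 0 descent steps not counted)

10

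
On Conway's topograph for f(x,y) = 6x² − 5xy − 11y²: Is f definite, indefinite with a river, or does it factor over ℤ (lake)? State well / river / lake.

D = b²−4ac = (-5)² − 4·6·(-11) = 289
D = 17² is a perfect square ⇒ form factors over ℤ ⇒ lakes

lake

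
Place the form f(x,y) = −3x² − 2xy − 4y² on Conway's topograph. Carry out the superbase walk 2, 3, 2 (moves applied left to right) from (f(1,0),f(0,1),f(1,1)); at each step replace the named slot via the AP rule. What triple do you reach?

start (-3,-4,-9) = (f(1,0),f(0,1),f(1,1))
replace slot 2: 2·((-3)+(-9)) − (-4) = -20 → (-3,-20,-9)
replace slot 3: 2·((-3)+(-20)) − (-9) = -37 → (-3,-20,-37)
replace slot 2: 2·((-3)+(-37)) − (-20) = -60 → (-3,-60,-37)

-3,-60,-37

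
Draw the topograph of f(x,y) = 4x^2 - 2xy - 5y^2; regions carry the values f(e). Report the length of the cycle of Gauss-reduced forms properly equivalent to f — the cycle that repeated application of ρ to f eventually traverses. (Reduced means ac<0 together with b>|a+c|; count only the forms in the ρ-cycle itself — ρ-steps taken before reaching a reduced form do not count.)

D = 84, ⌊√D⌋ = 9
descent: ρ → (-5,2,4)  [lands on river]
river: ρ → (4,6,-3)
river: ρ → (-3,6,4)
river: ρ → (4,2,-5)
river: ρ → (-5,8,1)
river: ρ → (1,8,-5)
ρ-cycle length = 6 (tail of 1 descent step not counted)

6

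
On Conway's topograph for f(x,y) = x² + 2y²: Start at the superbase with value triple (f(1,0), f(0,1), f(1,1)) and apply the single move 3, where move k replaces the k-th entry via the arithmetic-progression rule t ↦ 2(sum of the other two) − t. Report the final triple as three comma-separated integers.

start (1,2,3) = (f(1,0),f(0,1),f(1,1))
replace slot 3: 2·(1+2) − 3 = 3 → (1,2,3)

1,2,3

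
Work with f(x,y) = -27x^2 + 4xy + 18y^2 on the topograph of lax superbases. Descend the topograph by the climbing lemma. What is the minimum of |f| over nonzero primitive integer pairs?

descent: ρ → (18,32,-13)  [lands on river]
river: ρ → (-13,20,30)
river: ρ → (30,40,-3)
river: ρ → (-3,44,2)
river: ρ → (2,44,-3)
river: ρ → (-3,40,30)
river: ρ → (30,20,-13)
river: ρ → (-13,32,18)
river: ρ → (18,40,-5)
river: ρ → (-5,40,18)
closes: descent 1, river 10
min |a| on river = 2

2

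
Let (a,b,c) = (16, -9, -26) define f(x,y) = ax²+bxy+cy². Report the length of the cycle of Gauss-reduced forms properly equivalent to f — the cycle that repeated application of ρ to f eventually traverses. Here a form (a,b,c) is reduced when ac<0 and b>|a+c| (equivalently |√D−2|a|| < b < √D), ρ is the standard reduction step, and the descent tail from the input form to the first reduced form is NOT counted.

D = 1745, ⌊√D⌋ = 41
descent: ρ → (-26,9,16)
descent: ρ → (16,23,-19)  [lands on river]
river: ρ → (-19,15,20)
river: ρ → (20,25,-14)
river: ρ → (-14,31,14)
river: ρ → (14,25,-20)
river: ρ → (-20,15,19)
river: ρ → (19,23,-16)
river: ρ → (-16,41,1)
river: ρ → (1,41,-16)
river: ρ → (-16,23,19)
river: ρ → (19,15,-20)
river: ρ → (-20,25,14)
river: ρ → (14,31,-14)
river: ρ → (-14,25,20)
river: ρ → (20,15,-19)
river: ρ → (-19,23,16)
river: ρ → (16,41,-1)
river: ρ → (-1,41,16)
ρ-cycle length = 18 (tail of 2 descent steps not counted)

18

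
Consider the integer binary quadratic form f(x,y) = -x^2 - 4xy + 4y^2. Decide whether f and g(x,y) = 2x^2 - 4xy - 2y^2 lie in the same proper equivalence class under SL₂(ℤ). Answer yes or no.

D₁ = 32, D₂ = 32
river cycle of f (length 2): (4, 4, -1), (-1, 4, 4)
river cycle of g (length 2): (-2, 4, 2), (2, 4, -2)
cycles differ ⇒ inequivalent

no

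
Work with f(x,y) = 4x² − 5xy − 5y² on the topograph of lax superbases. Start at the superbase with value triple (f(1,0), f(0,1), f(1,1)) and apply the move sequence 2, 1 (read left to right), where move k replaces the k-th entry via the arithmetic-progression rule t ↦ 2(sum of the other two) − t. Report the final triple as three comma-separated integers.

start (4,-5,-6) = (f(1,0),f(0,1),f(1,1))
replace slot 2: 2·(4+(-6)) − (-5) = 1 → (4,1,-6)
replace slot 1: 2·(1+(-6)) − 4 = -14 → (-14,1,-6)

-14,1,-6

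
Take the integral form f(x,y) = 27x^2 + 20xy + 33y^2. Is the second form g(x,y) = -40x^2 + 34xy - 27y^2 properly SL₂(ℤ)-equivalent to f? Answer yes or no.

D₁ = -3164, D₂ = -3164
f: reduced (well bottom): (27,20,33) with a≤c, −a<b≤a
g is negative-definite; reduce −g:
−g: flip: (40,-34,27)→(27,34,40)
−g: translate: b→-20 (≡34 mod 54), so (27,34,40)→(27,-20,33)
−g: reduced (well bottom): (27,-20,33) with a≤c, −a<b≤a
flip sign back: reduced form of g is (-27,20,-33)
reduced forms (27, 20, 33) vs (-27, 20, -33) ⇒ inequivalent

no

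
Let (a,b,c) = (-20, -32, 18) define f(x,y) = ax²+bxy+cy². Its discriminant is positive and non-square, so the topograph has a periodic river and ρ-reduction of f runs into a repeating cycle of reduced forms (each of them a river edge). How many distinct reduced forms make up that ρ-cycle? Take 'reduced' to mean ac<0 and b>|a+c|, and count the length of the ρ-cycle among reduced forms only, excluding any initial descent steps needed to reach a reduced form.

D = 2464, ⌊√D⌋ = 49
descent: ρ → (18,32,-20)  [lands on river]
river: ρ → (-20,48,2)
river: ρ → (2,48,-20)
river: ρ → (-20,32,18)
river: ρ → (18,40,-12)
river: ρ → (-12,32,30)
river: ρ → (30,28,-14)
river: ρ → (-14,28,30)
river: ρ → (30,32,-12)
river: ρ → (-12,40,18)
ρ-cycle length = 10 (tail of 1 descent step not counted)

10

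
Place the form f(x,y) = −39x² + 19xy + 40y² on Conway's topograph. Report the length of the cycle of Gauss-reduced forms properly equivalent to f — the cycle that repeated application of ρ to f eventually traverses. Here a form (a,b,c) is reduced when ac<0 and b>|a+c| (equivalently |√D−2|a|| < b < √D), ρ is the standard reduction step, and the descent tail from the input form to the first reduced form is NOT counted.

D = 6601, ⌊√D⌋ = 81
river: ρ → (40,61,-18)
river: ρ → (-18,47,61)
river: ρ → (61,75,-4)
river: ρ → (-4,77,42)
river: ρ → (42,7,-39)
river: ρ → (-39,71,10)
river: ρ → (10,69,-46)
river: ρ → (-46,23,33)
river: ρ → (33,43,-36)
river: ρ → (-36,29,40)
river: ρ → (40,51,-25)
river: ρ → (-25,49,42)
river: ρ → (42,35,-32)
river: ρ → (-32,29,45)
river: ρ → (45,61,-16)
river: ρ → (-16,67,33)
river: ρ → (33,65,-18)
river: ρ → (-18,79,5)
river: ρ → (5,81,-2)
river: ρ → (-2,79,45)
river: ρ → (45,11,-36)
river: ρ → (-36,61,20)
river: ρ → (20,59,-39)
river: ρ → (-39,19,40)
ρ-cycle length = 24 (tail of 0 descent steps not counted)

24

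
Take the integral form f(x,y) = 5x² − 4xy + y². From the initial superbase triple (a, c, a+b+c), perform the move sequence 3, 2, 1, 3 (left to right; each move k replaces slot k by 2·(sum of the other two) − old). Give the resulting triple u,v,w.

start (5,1,2) = (f(1,0),f(0,1),f(1,1))
replace slot 3: 2·(5+1) − 2 = 10 → (5,1,10)
replace slot 2: 2·(5+10) − 1 = 29 → (5,29,10)
replace slot 1: 2·(29+10) − 5 = 73 → (73,29,10)
replace slot 3: 2·(73+29) − 10 = 194 → (73,29,194)

73,29,194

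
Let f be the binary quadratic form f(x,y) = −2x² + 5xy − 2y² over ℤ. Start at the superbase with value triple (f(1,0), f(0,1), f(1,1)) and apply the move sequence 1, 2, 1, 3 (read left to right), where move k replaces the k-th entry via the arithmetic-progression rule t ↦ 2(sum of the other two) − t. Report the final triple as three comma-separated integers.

start (-2,-2,1) = (f(1,0),f(0,1),f(1,1))
replace slot 1: 2·((-2)+1) − (-2) = 0 → (0,-2,1)
replace slot 2: 2·(0+1) − (-2) = 4 → (0,4,1)
replace slot 1: 2·(4+1) − 0 = 10 → (10,4,1)
replace slot 3: 2·(10+4) − 1 = 27 → (10,4,27)

10,4,27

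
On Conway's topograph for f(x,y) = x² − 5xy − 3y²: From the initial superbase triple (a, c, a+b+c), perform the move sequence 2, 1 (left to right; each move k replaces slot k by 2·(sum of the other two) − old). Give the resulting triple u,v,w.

start (1,-3,-7) = (f(1,0),f(0,1),f(1,1))
replace slot 2: 2·(1+(-7)) − (-3) = -9 → (1,-9,-7)
replace slot 1: 2·((-9)+(-7)) − 1 = -33 → (-33,-9,-7)

-33,-9,-7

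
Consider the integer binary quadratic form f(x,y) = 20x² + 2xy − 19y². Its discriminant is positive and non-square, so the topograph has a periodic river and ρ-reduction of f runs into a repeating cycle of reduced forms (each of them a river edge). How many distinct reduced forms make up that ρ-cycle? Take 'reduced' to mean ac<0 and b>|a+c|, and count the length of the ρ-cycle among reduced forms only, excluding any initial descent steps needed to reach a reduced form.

D = 1524, ⌊√D⌋ = 39
river: ρ → (-19,36,3)
river: ρ → (3,36,-19)
river: ρ → (-19,2,20)
river: ρ → (20,38,-1)
river: ρ → (-1,38,20)
river: ρ → (20,2,-19)
ρ-cycle length = 6 (tail of 0 descent steps not counted)

6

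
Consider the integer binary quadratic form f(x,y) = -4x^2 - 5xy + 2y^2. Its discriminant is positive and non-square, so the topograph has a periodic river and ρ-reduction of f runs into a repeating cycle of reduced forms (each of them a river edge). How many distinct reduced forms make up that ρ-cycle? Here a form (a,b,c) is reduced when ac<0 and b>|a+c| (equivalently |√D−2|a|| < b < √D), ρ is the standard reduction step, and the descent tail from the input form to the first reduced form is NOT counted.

D = 57, ⌊√D⌋ = 7
descent: ρ → (2,5,-4)  [lands on river]
river: ρ → (-4,3,3)
river: ρ → (3,3,-4)
river: ρ → (-4,5,2)
river: ρ → (2,7,-1)
river: ρ → (-1,7,2)
ρ-cycle length = 6 (tail of 1 descent step not counted)

6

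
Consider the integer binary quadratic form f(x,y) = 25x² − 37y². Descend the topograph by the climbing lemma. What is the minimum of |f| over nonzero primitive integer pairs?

descent: ρ → (-37,0,25)
descent: ρ → (25,50,-12)  [lands on river]
river: ρ → (-12,46,33)
river: ρ → (33,20,-25)
river: ρ → (-25,30,28)
river: ρ → (28,26,-27)
river: ρ → (-27,28,27)
river: ρ → (27,26,-28)
river: ρ → (-28,30,25)
river: ρ → (25,20,-33)
river: ρ → (-33,46,12)
river: ρ → (12,50,-25)
river: ρ → (-25,50,12)
river: ρ → (12,46,-33)
river: ρ → (-33,20,25)
river: ρ → (25,30,-28)
river: ρ → (-28,26,27)
river: ρ → (27,28,-27)
river: ρ → (-27,26,28)
river: ρ → (28,30,-25)
river: ρ → (-25,20,33)
river: ρ → (33,46,-12)
river: ρ → (-12,50,25)
closes: descent 2, river 22
min |a| on river = 12

12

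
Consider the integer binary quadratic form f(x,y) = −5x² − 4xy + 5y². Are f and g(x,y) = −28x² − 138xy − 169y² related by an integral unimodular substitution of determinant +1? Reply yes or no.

D₁ = 116, D₂ = 116
river cycle of f (length 10): (5, 4, -5), (-5, 6, 4), (4, 10, -1), (-1, 10, 4), (4, 6, -5), (-5, 4, 5), (5, 6, -4), (-4, 10, 1), (1, 10, -4), (-4, 6, 5)
river cycle of g (length 10): (-5, 6, 4), (4, 10, -1), (-1, 10, 4), (4, 6, -5), (-5, 4, 5), (5, 6, -4), (-4, 10, 1), (1, 10, -4), (-4, 6, 5), (5, 4, -5)
cycles coincide ⇒ equivalent

yes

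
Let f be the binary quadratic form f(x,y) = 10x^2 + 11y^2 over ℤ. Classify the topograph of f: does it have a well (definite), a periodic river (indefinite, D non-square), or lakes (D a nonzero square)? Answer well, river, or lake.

D = b²−4ac = 0² − 4·10·11 = -440
D < 0 ⇒ definite ⇒ every region one sign ⇒ single well

well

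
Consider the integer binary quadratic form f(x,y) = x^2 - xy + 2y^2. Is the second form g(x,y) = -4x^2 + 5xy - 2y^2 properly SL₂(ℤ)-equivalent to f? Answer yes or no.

D₁ = -7, D₂ = -7
f: translate: b→1 (≡-1 mod 2), so (1,-1,2)→(1,1,2)
f: reduced (well bottom): (1,1,2) with a≤c, −a<b≤a
g is negative-definite; reduce −g:
−g: translate: b→3 (≡-5 mod 8), so (4,-5,2)→(4,3,1)
−g: flip: (4,3,1)→(1,-3,4)
−g: translate: b→1 (≡-3 mod 2), so (1,-3,4)→(1,1,2)
−g: reduced (well bottom): (1,1,2) with a≤c, −a<b≤a
flip sign back: reduced form of g is (-1,-1,-2)
reduced forms (1, 1, 2) vs (-1, -1, -2) ⇒ inequivalent

no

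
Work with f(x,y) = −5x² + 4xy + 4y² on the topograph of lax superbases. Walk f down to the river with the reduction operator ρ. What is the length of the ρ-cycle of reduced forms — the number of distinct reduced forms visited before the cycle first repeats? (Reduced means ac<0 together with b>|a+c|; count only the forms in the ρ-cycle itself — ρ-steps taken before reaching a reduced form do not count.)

D = 96, ⌊√D⌋ = 9
river: ρ → (4,4,-5)
river: ρ → (-5,6,3)
river: ρ → (3,6,-5)
river: ρ → (-5,4,4)
ρ-cycle length = 4 (tail of 0 descent steps not counted)

4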